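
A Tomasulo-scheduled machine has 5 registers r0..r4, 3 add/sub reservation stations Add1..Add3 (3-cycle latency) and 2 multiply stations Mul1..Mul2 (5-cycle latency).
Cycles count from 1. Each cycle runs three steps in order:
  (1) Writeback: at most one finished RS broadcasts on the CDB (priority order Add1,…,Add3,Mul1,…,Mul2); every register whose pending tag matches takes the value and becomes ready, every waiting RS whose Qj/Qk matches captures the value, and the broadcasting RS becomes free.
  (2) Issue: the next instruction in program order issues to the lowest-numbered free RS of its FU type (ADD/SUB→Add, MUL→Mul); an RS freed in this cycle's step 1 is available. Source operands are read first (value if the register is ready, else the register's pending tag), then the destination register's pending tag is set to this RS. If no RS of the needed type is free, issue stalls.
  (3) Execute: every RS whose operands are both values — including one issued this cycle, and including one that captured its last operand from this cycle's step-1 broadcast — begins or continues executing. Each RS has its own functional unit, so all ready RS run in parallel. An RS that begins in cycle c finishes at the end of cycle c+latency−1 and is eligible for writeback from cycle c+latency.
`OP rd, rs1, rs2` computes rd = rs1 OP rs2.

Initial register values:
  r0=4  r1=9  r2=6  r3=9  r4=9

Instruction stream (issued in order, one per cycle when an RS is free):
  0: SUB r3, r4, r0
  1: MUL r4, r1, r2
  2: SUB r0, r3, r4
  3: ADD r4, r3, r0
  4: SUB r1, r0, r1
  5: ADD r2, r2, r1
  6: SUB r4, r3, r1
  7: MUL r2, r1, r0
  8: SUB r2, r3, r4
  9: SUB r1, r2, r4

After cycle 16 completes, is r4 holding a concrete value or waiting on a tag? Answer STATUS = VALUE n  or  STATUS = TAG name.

c1: issue SUB r3<-Add1 | r0:4,r1:9,r2:6,r3:Add1,r4:9
c2: issue MUL r4<-Mul1 | r0:4,r1:9,r2:6,r3:Add1,r4:Mul1
c3: issue SUB r0<-Add2 | r0:Add2,r1:9,r2:6,r3:Add1,r4:Mul1
c4: CDB Add1=5; issue ADD r4<-Add1 | r0:Add2,r1:9,r2:6,r3:5,r4:Add1
c5: issue SUB r1<-Add3 | r0:Add2,r1:Add3,r2:6,r3:5,r4:Add1
c6: stall | r0:Add2,r1:Add3,r2:6,r3:5,r4:Add1
c7: CDB Mul1=54; stall | r0:Add2,r1:Add3,r2:6,r3:5,r4:Add1
c8: stall | r0:Add2,r1:Add3,r2:6,r3:5,r4:Add1
c9: stall | r0:Add2,r1:Add3,r2:6,r3:5,r4:Add1
c10: CDB Add2=-49; issue ADD r2<-Add2 | r0:-49,r1:Add3,r2:Add2,r3:5,r4:Add1
c11: stall | r0:-49,r1:Add3,r2:Add2,r3:5,r4:Add1
c12: stall | r0:-49,r1:Add3,r2:Add2,r3:5,r4:Add1
c13: CDB Add1=-44; issue SUB r4<-Add1 | r0:-49,r1:Add3,r2:Add2,r3:5,r4:Add1
c14: CDB Add3=-58; issue MUL r2<-Mul1 | r0:-49,r1:-58,r2:Mul1,r3:5,r4:Add1
c15: issue SUB r2<-Add3 | r0:-49,r1:-58,r2:Add3,r3:5,r4:Add1
c16: stall | r0:-49,r1:-58,r2:Add3,r3:5,r4:Add1

STATUS = TAG Add1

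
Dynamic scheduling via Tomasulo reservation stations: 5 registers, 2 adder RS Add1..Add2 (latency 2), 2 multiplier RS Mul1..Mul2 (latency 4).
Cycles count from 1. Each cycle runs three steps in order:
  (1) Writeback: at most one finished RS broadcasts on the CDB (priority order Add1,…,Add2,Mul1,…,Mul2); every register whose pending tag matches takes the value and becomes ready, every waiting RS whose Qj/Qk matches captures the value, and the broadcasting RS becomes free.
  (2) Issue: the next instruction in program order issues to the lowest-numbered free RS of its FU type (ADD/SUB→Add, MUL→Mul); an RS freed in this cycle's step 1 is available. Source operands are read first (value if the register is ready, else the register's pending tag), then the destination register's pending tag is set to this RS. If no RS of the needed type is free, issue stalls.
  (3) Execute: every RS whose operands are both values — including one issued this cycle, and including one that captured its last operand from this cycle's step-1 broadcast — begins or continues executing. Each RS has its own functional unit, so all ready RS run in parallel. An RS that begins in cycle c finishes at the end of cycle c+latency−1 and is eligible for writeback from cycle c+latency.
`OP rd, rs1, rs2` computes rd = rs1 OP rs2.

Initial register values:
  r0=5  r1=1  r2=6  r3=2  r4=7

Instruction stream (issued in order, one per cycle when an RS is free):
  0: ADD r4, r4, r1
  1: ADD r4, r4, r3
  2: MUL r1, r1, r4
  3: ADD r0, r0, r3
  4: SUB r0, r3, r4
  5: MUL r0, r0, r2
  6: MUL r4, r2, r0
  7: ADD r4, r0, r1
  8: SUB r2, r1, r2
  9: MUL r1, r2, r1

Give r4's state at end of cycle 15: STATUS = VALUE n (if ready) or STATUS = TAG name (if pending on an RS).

STATUS = VALUE -38

  c1: issue ADD r4<-Add1  regs: r0:5,r1:1,r2:6,r3:2,r4:Add1
  c2: issue ADD r4<-Add2  regs: r0:5,r1:1,r2:6,r3:2,r4:Add2
  c3: CDB Add1=8; issue MUL r1<-Mul1  regs: r0:5,r1:Mul1,r2:6,r3:2,r4:Add2
  c4: issue ADD r0<-Add1  regs: r0:Add1,r1:Mul1,r2:6,r3:2,r4:Add2
  c5: CDB Add2=10; issue SUB r0<-Add2  regs: r0:Add2,r1:Mul1,r2:6,r3:2,r4:10
  c6: CDB Add1=7; issue MUL r0<-Mul2  regs: r0:Mul2,r1:Mul1,r2:6,r3:2,r4:10
  c7: CDB Add2=-8; stall  regs: r0:Mul2,r1:Mul1,r2:6,r3:2,r4:10
  c8: stall  regs: r0:Mul2,r1:Mul1,r2:6,r3:2,r4:10
  c9: CDB Mul1=10; issue MUL r4<-Mul1  regs: r0:Mul2,r1:10,r2:6,r3:2,r4:Mul1
  c10: issue ADD r4<-Add1  regs: r0:Mul2,r1:10,r2:6,r3:2,r4:Add1
  c11: CDB Mul2=-48; issue SUB r2<-Add2  regs: r0:-48,r1:10,r2:Add2,r3:2,r4:Add1
  c12: issue MUL r1<-Mul2  regs: r0:-48,r1:Mul2,r2:Add2,r3:2,r4:Add1
  c13: CDB Add1=-38  regs: r0:-48,r1:Mul2,r2:Add2,r3:2,r4:-38
  c14: CDB Add2=4  regs: r0:-48,r1:Mul2,r2:4,r3:2,r4:-38
  c15: CDB Mul1=-288  regs: r0:-48,r1:Mul2,r2:4,r3:2,r4:-38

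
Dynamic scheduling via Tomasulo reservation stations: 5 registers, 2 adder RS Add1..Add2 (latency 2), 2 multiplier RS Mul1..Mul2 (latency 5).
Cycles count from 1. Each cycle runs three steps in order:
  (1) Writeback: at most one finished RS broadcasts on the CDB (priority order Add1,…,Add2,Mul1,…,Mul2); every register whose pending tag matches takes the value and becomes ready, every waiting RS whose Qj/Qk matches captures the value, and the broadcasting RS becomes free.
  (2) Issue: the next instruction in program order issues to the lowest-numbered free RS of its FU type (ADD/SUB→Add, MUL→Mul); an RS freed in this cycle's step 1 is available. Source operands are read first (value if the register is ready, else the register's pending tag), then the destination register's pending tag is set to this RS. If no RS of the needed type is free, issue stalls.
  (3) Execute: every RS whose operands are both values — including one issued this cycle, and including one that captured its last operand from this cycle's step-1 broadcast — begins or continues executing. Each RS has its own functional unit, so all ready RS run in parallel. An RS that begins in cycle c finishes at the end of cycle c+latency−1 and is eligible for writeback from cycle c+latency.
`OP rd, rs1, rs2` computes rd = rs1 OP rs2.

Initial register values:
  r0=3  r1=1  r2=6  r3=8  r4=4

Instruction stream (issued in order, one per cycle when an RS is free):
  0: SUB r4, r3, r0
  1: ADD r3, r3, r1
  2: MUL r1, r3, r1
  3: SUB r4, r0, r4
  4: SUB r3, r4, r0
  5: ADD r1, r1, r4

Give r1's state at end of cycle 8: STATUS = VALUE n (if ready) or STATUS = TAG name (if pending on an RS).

cycle 1: issue SUB r4<-Add1 // r0:3,r1:1,r2:6,r3:8,r4:Add1
cycle 2: issue ADD r3<-Add2 // r0:3,r1:1,r2:6,r3:Add2,r4:Add1
cycle 3: CDB Add1=5; issue MUL r1<-Mul1 // r0:3,r1:Mul1,r2:6,r3:Add2,r4:5
cycle 4: CDB Add2=9; issue SUB r4<-Add1 // r0:3,r1:Mul1,r2:6,r3:9,r4:Add1
cycle 5: issue SUB r3<-Add2 // r0:3,r1:Mul1,r2:6,r3:Add2,r4:Add1
cycle 6: CDB Add1=-2; issue ADD r1<-Add1 // r0:3,r1:Add1,r2:6,r3:Add2,r4:-2
cycle 7: - // r0:3,r1:Add1,r2:6,r3:Add2,r4:-2
cycle 8: CDB Add2=-5 // r0:3,r1:Add1,r2:6,r3:-5,r4:-2

STATUS = TAG Add1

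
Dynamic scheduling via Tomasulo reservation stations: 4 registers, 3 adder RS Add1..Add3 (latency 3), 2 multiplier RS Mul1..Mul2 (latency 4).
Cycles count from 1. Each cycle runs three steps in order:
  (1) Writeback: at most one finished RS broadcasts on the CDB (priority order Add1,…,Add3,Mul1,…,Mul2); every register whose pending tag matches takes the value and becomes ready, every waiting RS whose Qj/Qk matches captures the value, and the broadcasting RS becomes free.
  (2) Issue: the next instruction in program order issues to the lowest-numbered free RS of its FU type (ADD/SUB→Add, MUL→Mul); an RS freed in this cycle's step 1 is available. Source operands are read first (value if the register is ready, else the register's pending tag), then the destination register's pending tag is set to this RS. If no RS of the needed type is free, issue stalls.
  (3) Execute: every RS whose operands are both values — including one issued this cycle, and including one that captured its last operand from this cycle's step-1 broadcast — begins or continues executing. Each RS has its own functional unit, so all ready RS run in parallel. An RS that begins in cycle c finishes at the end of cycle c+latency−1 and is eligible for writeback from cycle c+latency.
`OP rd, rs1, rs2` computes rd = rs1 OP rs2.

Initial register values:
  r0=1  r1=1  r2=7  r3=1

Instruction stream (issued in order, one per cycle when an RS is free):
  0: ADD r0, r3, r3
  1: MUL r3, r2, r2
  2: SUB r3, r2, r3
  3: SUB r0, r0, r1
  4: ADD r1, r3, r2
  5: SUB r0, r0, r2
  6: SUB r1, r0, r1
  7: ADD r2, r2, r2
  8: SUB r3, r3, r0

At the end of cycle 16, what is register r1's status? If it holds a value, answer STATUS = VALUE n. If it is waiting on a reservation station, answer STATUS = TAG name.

STATUS = VALUE 29

cycle 1: issue ADD r0<-Add1 // r0:Add1,r1:1,r2:7,r3:1
cycle 2: issue MUL r3<-Mul1 // r0:Add1,r1:1,r2:7,r3:Mul1
cycle 3: issue SUB r3<-Add2 // r0:Add1,r1:1,r2:7,r3:Add2
cycle 4: CDB Add1=2; issue SUB r0<-Add1 // r0:Add1,r1:1,r2:7,r3:Add2
cycle 5: issue ADD r1<-Add3 // r0:Add1,r1:Add3,r2:7,r3:Add2
cycle 6: CDB Mul1=49; stall // r0:Add1,r1:Add3,r2:7,r3:Add2
cycle 7: CDB Add1=1; issue SUB r0<-Add1 // r0:Add1,r1:Add3,r2:7,r3:Add2
cycle 8: stall // r0:Add1,r1:Add3,r2:7,r3:Add2
cycle 9: CDB Add2=-42; issue SUB r1<-Add2 // r0:Add1,r1:Add2,r2:7,r3:-42
cycle 10: CDB Add1=-6; issue ADD r2<-Add1 // r0:-6,r1:Add2,r2:Add1,r3:-42
cycle 11: stall // r0:-6,r1:Add2,r2:Add1,r3:-42
cycle 12: CDB Add3=-35; issue SUB r3<-Add3 // r0:-6,r1:Add2,r2:Add1,r3:Add3
cycle 13: CDB Add1=14 // r0:-6,r1:Add2,r2:14,r3:Add3
cycle 14: - // r0:-6,r1:Add2,r2:14,r3:Add3
cycle 15: CDB Add2=29 // r0:-6,r1:29,r2:14,r3:Add3
cycle 16: CDB Add3=-36 // r0:-6,r1:29,r2:14,r3:-36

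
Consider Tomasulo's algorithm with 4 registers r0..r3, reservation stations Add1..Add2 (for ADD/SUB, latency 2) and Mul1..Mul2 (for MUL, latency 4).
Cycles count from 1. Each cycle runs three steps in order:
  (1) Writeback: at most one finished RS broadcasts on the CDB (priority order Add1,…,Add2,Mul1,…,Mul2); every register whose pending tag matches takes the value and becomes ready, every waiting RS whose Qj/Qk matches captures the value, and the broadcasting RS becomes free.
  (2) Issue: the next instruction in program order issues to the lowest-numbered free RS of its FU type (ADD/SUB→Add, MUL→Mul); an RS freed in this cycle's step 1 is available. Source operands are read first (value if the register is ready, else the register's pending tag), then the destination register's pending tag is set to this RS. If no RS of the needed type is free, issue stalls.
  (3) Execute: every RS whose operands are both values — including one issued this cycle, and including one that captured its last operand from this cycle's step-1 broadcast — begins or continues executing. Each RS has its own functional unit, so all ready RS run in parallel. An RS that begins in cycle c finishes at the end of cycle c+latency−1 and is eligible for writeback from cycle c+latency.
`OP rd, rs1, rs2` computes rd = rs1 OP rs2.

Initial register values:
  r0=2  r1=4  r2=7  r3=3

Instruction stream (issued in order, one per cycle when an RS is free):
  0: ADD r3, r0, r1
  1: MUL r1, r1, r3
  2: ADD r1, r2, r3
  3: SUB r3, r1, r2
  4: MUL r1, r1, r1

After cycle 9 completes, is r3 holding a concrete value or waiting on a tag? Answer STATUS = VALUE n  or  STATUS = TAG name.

STATUS = VALUE 6

cycle 1: issue ADD r3<-Add1 // r0:2,r1:4,r2:7,r3:Add1
cycle 2: issue MUL r1<-Mul1 // r0:2,r1:Mul1,r2:7,r3:Add1
cycle 3: CDB Add1=6; issue ADD r1<-Add1 // r0:2,r1:Add1,r2:7,r3:6
cycle 4: issue SUB r3<-Add2 // r0:2,r1:Add1,r2:7,r3:Add2
cycle 5: CDB Add1=13; issue MUL r1<-Mul2 // r0:2,r1:Mul2,r2:7,r3:Add2
cycle 6: - // r0:2,r1:Mul2,r2:7,r3:Add2
cycle 7: CDB Add2=6 // r0:2,r1:Mul2,r2:7,r3:6
cycle 8: CDB Mul1=24 // r0:2,r1:Mul2,r2:7,r3:6
cycle 9: CDB Mul2=169 // r0:2,r1:169,r2:7,r3:6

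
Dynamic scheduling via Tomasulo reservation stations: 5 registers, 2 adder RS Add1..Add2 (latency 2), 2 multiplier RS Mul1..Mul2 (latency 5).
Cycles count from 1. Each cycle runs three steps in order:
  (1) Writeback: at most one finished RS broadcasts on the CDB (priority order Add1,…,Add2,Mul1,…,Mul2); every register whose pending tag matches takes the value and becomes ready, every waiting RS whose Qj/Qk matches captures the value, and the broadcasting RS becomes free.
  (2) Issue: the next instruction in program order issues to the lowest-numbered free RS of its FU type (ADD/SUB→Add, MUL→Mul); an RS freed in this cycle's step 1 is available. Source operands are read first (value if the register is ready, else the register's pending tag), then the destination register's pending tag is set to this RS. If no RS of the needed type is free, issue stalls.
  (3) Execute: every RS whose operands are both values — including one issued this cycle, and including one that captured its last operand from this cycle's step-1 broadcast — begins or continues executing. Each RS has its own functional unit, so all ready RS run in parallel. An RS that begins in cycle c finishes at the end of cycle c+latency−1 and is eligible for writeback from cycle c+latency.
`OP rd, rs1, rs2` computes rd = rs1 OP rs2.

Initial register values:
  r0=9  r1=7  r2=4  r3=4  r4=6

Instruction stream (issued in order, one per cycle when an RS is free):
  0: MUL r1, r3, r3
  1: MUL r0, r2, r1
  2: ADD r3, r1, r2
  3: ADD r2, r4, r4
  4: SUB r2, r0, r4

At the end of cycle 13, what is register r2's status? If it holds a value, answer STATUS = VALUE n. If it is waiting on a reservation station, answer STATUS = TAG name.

STATUS = TAG Add2

cycle 1: issue MUL r1<-Mul1 // r0:9,r1:Mul1,r2:4,r3:4,r4:6
cycle 2: issue MUL r0<-Mul2 // r0:Mul2,r1:Mul1,r2:4,r3:4,r4:6
cycle 3: issue ADD r3<-Add1 // r0:Mul2,r1:Mul1,r2:4,r3:Add1,r4:6
cycle 4: issue ADD r2<-Add2 // r0:Mul2,r1:Mul1,r2:Add2,r3:Add1,r4:6
cycle 5: stall // r0:Mul2,r1:Mul1,r2:Add2,r3:Add1,r4:6
cycle 6: CDB Add2=12; issue SUB r2<-Add2 // r0:Mul2,r1:Mul1,r2:Add2,r3:Add1,r4:6
cycle 7: CDB Mul1=16 // r0:Mul2,r1:16,r2:Add2,r3:Add1,r4:6
cycle 8: - // r0:Mul2,r1:16,r2:Add2,r3:Add1,r4:6
cycle 9: CDB Add1=20 // r0:Mul2,r1:16,r2:Add2,r3:20,r4:6
cycle 10: - // r0:Mul2,r1:16,r2:Add2,r3:20,r4:6
cycle 11: - // r0:Mul2,r1:16,r2:Add2,r3:20,r4:6
cycle 12: CDB Mul2=64 // r0:64,r1:16,r2:Add2,r3:20,r4:6
cycle 13: - // r0:64,r1:16,r2:Add2,r3:20,r4:6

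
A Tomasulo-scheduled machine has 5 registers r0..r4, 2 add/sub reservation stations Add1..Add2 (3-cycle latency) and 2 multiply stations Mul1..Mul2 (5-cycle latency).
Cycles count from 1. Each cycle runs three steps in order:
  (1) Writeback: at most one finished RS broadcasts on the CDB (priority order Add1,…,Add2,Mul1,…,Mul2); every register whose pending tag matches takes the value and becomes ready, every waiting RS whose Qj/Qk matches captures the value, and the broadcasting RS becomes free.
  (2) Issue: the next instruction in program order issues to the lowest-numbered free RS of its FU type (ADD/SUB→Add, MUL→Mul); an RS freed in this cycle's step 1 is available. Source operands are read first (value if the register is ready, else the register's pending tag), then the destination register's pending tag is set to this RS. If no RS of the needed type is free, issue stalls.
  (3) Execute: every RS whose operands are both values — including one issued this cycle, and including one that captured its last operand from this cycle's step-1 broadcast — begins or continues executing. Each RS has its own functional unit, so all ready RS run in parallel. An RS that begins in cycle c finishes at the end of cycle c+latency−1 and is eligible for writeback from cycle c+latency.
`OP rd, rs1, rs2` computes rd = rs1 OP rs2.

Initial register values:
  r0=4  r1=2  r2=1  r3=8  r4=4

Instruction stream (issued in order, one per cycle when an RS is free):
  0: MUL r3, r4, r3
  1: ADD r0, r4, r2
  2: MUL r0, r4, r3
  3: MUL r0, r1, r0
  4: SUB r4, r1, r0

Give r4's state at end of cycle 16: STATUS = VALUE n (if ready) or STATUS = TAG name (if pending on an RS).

c1: issue MUL r3<-Mul1 | r0:4,r1:2,r2:1,r3:Mul1,r4:4
c2: issue ADD r0<-Add1 | r0:Add1,r1:2,r2:1,r3:Mul1,r4:4
c3: issue MUL r0<-Mul2 | r0:Mul2,r1:2,r2:1,r3:Mul1,r4:4
c4: stall | r0:Mul2,r1:2,r2:1,r3:Mul1,r4:4
c5: CDB Add1=5; stall | r0:Mul2,r1:2,r2:1,r3:Mul1,r4:4
c6: CDB Mul1=32; issue MUL r0<-Mul1 | r0:Mul1,r1:2,r2:1,r3:32,r4:4
c7: issue SUB r4<-Add1 | r0:Mul1,r1:2,r2:1,r3:32,r4:Add1
c8: - | r0:Mul1,r1:2,r2:1,r3:32,r4:Add1
c9: - | r0:Mul1,r1:2,r2:1,r3:32,r4:Add1
c10: - | r0:Mul1,r1:2,r2:1,r3:32,r4:Add1
c11: CDB Mul2=128 | r0:Mul1,r1:2,r2:1,r3:32,r4:Add1
c12: - | r0:Mul1,r1:2,r2:1,r3:32,r4:Add1
c13: - | r0:Mul1,r1:2,r2:1,r3:32,r4:Add1
c14: - | r0:Mul1,r1:2,r2:1,r3:32,r4:Add1
c15: - | r0:Mul1,r1:2,r2:1,r3:32,r4:Add1
c16: CDB Mul1=256 | r0:256,r1:2,r2:1,r3:32,r4:Add1

STATUS = TAG Add1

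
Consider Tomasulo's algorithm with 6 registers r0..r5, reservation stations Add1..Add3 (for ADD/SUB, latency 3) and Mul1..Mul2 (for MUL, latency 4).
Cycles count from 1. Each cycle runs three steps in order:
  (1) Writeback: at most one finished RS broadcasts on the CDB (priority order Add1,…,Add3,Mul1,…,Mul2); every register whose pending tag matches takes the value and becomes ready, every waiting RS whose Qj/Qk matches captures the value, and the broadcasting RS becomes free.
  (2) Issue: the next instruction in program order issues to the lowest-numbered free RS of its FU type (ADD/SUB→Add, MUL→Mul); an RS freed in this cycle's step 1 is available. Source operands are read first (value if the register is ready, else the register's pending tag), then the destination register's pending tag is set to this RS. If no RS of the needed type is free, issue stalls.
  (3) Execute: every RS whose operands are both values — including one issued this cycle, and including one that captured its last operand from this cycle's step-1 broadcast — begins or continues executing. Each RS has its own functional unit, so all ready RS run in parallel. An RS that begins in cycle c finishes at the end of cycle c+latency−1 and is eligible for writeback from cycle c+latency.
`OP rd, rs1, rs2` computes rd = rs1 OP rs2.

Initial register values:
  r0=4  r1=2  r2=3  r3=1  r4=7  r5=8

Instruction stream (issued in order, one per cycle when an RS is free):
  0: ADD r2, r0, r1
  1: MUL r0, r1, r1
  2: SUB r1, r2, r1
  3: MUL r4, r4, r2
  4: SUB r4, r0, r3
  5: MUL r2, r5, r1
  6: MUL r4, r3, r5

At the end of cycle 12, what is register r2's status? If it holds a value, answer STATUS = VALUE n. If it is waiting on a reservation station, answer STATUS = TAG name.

STATUS = VALUE 32

  c1: issue ADD r2<-Add1  regs: r0:4,r1:2,r2:Add1,r3:1,r4:7,r5:8
  c2: issue MUL r0<-Mul1  regs: r0:Mul1,r1:2,r2:Add1,r3:1,r4:7,r5:8
  c3: issue SUB r1<-Add2  regs: r0:Mul1,r1:Add2,r2:Add1,r3:1,r4:7,r5:8
  c4: CDB Add1=6; issue MUL r4<-Mul2  regs: r0:Mul1,r1:Add2,r2:6,r3:1,r4:Mul2,r5:8
  c5: issue SUB r4<-Add1  regs: r0:Mul1,r1:Add2,r2:6,r3:1,r4:Add1,r5:8
  c6: CDB Mul1=4; issue MUL r2<-Mul1  regs: r0:4,r1:Add2,r2:Mul1,r3:1,r4:Add1,r5:8
  c7: CDB Add2=4; stall  regs: r0:4,r1:4,r2:Mul1,r3:1,r4:Add1,r5:8
  c8: CDB Mul2=42; issue MUL r4<-Mul2  regs: r0:4,r1:4,r2:Mul1,r3:1,r4:Mul2,r5:8
  c9: CDB Add1=3  regs: r0:4,r1:4,r2:Mul1,r3:1,r4:Mul2,r5:8
  c10: -  regs: r0:4,r1:4,r2:Mul1,r3:1,r4:Mul2,r5:8
  c11: CDB Mul1=32  regs: r0:4,r1:4,r2:32,r3:1,r4:Mul2,r5:8
  c12: CDB Mul2=8  regs: r0:4,r1:4,r2:32,r3:1,r4:8,r5:8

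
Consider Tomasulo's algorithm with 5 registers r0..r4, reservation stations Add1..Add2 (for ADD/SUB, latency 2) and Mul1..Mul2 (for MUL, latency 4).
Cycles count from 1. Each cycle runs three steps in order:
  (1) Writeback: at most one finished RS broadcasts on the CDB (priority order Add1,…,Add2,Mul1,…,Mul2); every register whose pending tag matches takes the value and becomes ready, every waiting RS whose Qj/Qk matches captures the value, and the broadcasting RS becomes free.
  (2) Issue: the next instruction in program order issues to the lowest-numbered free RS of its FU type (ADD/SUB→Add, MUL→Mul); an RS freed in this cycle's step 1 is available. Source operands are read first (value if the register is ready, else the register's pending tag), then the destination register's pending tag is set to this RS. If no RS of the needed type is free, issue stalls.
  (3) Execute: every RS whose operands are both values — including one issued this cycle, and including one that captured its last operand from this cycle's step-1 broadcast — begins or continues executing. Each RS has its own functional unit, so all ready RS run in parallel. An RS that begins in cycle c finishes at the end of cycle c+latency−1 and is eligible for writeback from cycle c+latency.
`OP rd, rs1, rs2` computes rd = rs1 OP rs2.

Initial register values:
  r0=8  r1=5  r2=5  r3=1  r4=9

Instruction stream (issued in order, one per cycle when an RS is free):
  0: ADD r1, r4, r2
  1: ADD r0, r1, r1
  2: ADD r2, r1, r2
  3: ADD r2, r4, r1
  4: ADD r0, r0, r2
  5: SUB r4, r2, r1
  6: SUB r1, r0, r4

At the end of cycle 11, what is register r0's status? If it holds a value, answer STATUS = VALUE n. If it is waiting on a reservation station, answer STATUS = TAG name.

STATUS = VALUE 51

c1: issue ADD r1<-Add1 | r0:8,r1:Add1,r2:5,r3:1,r4:9
c2: issue ADD r0<-Add2 | r0:Add2,r1:Add1,r2:5,r3:1,r4:9
c3: CDB Add1=14; issue ADD r2<-Add1 | r0:Add2,r1:14,r2:Add1,r3:1,r4:9
c4: stall | r0:Add2,r1:14,r2:Add1,r3:1,r4:9
c5: CDB Add1=19; issue ADD r2<-Add1 | r0:Add2,r1:14,r2:Add1,r3:1,r4:9
c6: CDB Add2=28; issue ADD r0<-Add2 | r0:Add2,r1:14,r2:Add1,r3:1,r4:9
c7: CDB Add1=23; issue SUB r4<-Add1 | r0:Add2,r1:14,r2:23,r3:1,r4:Add1
c8: stall | r0:Add2,r1:14,r2:23,r3:1,r4:Add1
c9: CDB Add1=9; issue SUB r1<-Add1 | r0:Add2,r1:Add1,r2:23,r3:1,r4:9
c10: CDB Add2=51 | r0:51,r1:Add1,r2:23,r3:1,r4:9
c11: - | r0:51,r1:Add1,r2:23,r3:1,r4:9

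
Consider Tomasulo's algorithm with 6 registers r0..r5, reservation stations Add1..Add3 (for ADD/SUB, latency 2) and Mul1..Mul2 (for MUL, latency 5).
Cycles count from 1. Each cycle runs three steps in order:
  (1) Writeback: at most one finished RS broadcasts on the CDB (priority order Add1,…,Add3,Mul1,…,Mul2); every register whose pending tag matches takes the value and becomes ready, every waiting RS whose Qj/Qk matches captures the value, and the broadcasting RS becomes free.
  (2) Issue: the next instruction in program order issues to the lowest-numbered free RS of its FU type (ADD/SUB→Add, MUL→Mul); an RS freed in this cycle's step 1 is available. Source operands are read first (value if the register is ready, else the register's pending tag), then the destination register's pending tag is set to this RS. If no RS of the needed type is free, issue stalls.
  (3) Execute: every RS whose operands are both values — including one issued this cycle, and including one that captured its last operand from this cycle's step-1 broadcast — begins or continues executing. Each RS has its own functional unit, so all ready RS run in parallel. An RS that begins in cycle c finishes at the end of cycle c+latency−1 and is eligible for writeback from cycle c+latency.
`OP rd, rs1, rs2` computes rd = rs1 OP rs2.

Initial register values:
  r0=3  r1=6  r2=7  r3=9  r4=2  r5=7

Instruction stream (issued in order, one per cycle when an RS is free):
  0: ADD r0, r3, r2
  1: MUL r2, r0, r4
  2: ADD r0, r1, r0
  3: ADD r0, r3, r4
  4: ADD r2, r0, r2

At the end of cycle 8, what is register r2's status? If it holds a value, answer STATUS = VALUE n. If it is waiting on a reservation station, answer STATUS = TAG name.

  c1: issue ADD r0<-Add1  regs: r0:Add1,r1:6,r2:7,r3:9,r4:2,r5:7
  c2: issue MUL r2<-Mul1  regs: r0:Add1,r1:6,r2:Mul1,r3:9,r4:2,r5:7
  c3: CDB Add1=16; issue ADD r0<-Add1  regs: r0:Add1,r1:6,r2:Mul1,r3:9,r4:2,r5:7
  c4: issue ADD r0<-Add2  regs: r0:Add2,r1:6,r2:Mul1,r3:9,r4:2,r5:7
  c5: CDB Add1=22; issue ADD r2<-Add1  regs: r0:Add2,r1:6,r2:Add1,r3:9,r4:2,r5:7
  c6: CDB Add2=11  regs: r0:11,r1:6,r2:Add1,r3:9,r4:2,r5:7
  c7: -  regs: r0:11,r1:6,r2:Add1,r3:9,r4:2,r5:7
  c8: CDB Mul1=32  regs: r0:11,r1:6,r2:Add1,r3:9,r4:2,r5:7

STATUS = TAG Add1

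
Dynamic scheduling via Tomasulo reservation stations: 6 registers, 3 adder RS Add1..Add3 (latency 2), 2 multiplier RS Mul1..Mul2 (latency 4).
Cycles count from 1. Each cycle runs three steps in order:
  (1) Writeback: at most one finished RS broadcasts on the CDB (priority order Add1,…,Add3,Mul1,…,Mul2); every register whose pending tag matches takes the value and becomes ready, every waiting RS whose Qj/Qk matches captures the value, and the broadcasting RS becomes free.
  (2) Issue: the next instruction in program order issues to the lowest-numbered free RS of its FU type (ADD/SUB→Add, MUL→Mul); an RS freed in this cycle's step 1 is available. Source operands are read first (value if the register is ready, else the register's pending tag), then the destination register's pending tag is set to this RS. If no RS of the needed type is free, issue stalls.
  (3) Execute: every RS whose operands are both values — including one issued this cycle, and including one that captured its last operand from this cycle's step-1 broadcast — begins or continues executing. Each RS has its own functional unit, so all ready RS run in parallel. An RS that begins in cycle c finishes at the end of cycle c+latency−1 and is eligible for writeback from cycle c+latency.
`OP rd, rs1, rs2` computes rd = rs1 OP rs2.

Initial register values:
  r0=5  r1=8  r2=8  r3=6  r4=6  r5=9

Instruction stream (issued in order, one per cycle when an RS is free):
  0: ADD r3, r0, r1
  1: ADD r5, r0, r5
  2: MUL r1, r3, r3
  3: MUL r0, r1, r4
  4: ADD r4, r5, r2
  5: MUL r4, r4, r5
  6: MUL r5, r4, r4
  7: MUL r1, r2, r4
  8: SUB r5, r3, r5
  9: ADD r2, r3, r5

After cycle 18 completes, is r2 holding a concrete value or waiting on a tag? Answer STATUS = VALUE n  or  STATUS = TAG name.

STATUS = TAG Add2

  c1: issue ADD r3<-Add1  regs: r0:5,r1:8,r2:8,r3:Add1,r4:6,r5:9
  c2: issue ADD r5<-Add2  regs: r0:5,r1:8,r2:8,r3:Add1,r4:6,r5:Add2
  c3: CDB Add1=13; issue MUL r1<-Mul1  regs: r0:5,r1:Mul1,r2:8,r3:13,r4:6,r5:Add2
  c4: CDB Add2=14; issue MUL r0<-Mul2  regs: r0:Mul2,r1:Mul1,r2:8,r3:13,r4:6,r5:14
  c5: issue ADD r4<-Add1  regs: r0:Mul2,r1:Mul1,r2:8,r3:13,r4:Add1,r5:14
  c6: stall  regs: r0:Mul2,r1:Mul1,r2:8,r3:13,r4:Add1,r5:14
  c7: CDB Add1=22; stall  regs: r0:Mul2,r1:Mul1,r2:8,r3:13,r4:22,r5:14
  c8: CDB Mul1=169; issue MUL r4<-Mul1  regs: r0:Mul2,r1:169,r2:8,r3:13,r4:Mul1,r5:14
  c9: stall  regs: r0:Mul2,r1:169,r2:8,r3:13,r4:Mul1,r5:14
  c10: stall  regs: r0:Mul2,r1:169,r2:8,r3:13,r4:Mul1,r5:14
  c11: stall  regs: r0:Mul2,r1:169,r2:8,r3:13,r4:Mul1,r5:14
  c12: CDB Mul1=308; issue MUL r5<-Mul1  regs: r0:Mul2,r1:169,r2:8,r3:13,r4:308,r5:Mul1
  c13: CDB Mul2=1014; issue MUL r1<-Mul2  regs: r0:1014,r1:Mul2,r2:8,r3:13,r4:308,r5:Mul1
  c14: issue SUB r5<-Add1  regs: r0:1014,r1:Mul2,r2:8,r3:13,r4:308,r5:Add1
  c15: issue ADD r2<-Add2  regs: r0:1014,r1:Mul2,r2:Add2,r3:13,r4:308,r5:Add1
  c16: CDB Mul1=94864  regs: r0:1014,r1:Mul2,r2:Add2,r3:13,r4:308,r5:Add1
  c17: CDB Mul2=2464  regs: r0:1014,r1:2464,r2:Add2,r3:13,r4:308,r5:Add1
  c18: CDB Add1=-94851  regs: r0:1014,r1:2464,r2:Add2,r3:13,r4:308,r5:-94851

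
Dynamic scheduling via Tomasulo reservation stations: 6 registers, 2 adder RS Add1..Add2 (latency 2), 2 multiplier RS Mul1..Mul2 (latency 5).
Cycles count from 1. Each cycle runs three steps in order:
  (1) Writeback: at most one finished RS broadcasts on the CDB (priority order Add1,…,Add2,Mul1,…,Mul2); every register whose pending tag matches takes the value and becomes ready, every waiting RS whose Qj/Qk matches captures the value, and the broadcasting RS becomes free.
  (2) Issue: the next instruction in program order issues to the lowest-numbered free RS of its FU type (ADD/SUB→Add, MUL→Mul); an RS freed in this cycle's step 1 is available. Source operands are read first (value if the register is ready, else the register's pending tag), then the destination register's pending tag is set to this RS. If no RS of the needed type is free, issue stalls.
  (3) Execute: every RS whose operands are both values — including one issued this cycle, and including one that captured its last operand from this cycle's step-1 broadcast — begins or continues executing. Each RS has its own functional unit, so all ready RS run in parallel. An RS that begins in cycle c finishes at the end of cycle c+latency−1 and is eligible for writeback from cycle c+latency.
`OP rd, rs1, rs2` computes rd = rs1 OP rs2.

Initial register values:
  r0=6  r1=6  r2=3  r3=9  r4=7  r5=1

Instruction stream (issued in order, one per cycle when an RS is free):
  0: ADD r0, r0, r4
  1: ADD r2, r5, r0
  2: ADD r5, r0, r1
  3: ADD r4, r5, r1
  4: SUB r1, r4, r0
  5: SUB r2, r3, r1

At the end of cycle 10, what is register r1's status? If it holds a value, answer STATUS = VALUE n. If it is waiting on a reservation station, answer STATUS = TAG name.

cycle 1: issue ADD r0<-Add1 // r0:Add1,r1:6,r2:3,r3:9,r4:7,r5:1
cycle 2: issue ADD r2<-Add2 // r0:Add1,r1:6,r2:Add2,r3:9,r4:7,r5:1
cycle 3: CDB Add1=13; issue ADD r5<-Add1 // r0:13,r1:6,r2:Add2,r3:9,r4:7,r5:Add1
cycle 4: stall // r0:13,r1:6,r2:Add2,r3:9,r4:7,r5:Add1
cycle 5: CDB Add1=19; issue ADD r4<-Add1 // r0:13,r1:6,r2:Add2,r3:9,r4:Add1,r5:19
cycle 6: CDB Add2=14; issue SUB r1<-Add2 // r0:13,r1:Add2,r2:14,r3:9,r4:Add1,r5:19
cycle 7: CDB Add1=25; issue SUB r2<-Add1 // r0:13,r1:Add2,r2:Add1,r3:9,r4:25,r5:19
cycle 8: - // r0:13,r1:Add2,r2:Add1,r3:9,r4:25,r5:19
cycle 9: CDB Add2=12 // r0:13,r1:12,r2:Add1,r3:9,r4:25,r5:19
cycle 10: - // r0:13,r1:12,r2:Add1,r3:9,r4:25,r5:19

STATUS = VALUE 12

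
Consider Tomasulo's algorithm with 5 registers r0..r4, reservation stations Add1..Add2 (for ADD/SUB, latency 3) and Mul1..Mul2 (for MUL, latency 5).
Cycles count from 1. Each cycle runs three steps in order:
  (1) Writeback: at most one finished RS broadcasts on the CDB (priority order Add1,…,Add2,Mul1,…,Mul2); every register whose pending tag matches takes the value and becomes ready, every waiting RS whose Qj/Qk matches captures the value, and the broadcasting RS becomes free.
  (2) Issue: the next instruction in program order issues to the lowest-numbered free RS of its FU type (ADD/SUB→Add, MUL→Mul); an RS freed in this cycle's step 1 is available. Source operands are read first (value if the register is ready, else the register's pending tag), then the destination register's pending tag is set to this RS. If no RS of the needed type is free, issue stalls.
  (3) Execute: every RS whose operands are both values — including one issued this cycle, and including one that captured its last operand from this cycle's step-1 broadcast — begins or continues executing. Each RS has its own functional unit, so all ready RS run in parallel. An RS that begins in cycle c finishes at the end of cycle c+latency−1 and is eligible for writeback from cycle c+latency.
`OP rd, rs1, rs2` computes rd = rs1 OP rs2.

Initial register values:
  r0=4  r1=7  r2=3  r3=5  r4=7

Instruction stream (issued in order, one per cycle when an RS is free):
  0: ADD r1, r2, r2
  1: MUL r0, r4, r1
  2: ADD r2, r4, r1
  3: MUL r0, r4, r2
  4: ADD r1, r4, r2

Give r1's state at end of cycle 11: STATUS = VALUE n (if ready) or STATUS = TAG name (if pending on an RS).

STATUS = VALUE 20

cycle 1: issue ADD r1<-Add1 // r0:4,r1:Add1,r2:3,r3:5,r4:7
cycle 2: issue MUL r0<-Mul1 // r0:Mul1,r1:Add1,r2:3,r3:5,r4:7
cycle 3: issue ADD r2<-Add2 // r0:Mul1,r1:Add1,r2:Add2,r3:5,r4:7
cycle 4: CDB Add1=6; issue MUL r0<-Mul2 // r0:Mul2,r1:6,r2:Add2,r3:5,r4:7
cycle 5: issue ADD r1<-Add1 // r0:Mul2,r1:Add1,r2:Add2,r3:5,r4:7
cycle 6: - // r0:Mul2,r1:Add1,r2:Add2,r3:5,r4:7
cycle 7: CDB Add2=13 // r0:Mul2,r1:Add1,r2:13,r3:5,r4:7
cycle 8: - // r0:Mul2,r1:Add1,r2:13,r3:5,r4:7
cycle 9: CDB Mul1=42 // r0:Mul2,r1:Add1,r2:13,r3:5,r4:7
cycle 10: CDB Add1=20 // r0:Mul2,r1:20,r2:13,r3:5,r4:7
cycle 11: - // r0:Mul2,r1:20,r2:13,r3:5,r4:7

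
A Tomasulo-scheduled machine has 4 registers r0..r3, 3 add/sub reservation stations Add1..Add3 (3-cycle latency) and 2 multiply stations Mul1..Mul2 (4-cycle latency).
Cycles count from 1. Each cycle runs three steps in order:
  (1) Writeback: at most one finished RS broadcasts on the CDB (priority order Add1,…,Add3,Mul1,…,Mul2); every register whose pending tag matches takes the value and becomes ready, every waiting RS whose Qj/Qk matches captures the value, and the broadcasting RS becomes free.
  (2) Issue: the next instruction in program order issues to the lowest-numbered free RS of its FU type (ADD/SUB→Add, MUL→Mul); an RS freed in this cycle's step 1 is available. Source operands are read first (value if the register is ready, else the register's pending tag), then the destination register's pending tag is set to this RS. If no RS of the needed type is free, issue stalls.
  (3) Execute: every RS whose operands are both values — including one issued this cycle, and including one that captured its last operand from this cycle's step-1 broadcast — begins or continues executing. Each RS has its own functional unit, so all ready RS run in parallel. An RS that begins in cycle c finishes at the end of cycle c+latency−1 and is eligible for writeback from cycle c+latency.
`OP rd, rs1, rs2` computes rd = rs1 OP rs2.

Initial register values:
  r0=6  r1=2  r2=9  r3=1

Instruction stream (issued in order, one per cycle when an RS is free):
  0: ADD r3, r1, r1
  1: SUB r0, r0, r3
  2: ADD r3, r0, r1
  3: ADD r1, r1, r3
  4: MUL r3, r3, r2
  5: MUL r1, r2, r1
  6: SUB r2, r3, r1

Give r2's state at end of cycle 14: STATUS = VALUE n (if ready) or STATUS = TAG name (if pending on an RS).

cycle 1: issue ADD r3<-Add1 // r0:6,r1:2,r2:9,r3:Add1
cycle 2: issue SUB r0<-Add2 // r0:Add2,r1:2,r2:9,r3:Add1
cycle 3: issue ADD r3<-Add3 // r0:Add2,r1:2,r2:9,r3:Add3
cycle 4: CDB Add1=4; issue ADD r1<-Add1 // r0:Add2,r1:Add1,r2:9,r3:Add3
cycle 5: issue MUL r3<-Mul1 // r0:Add2,r1:Add1,r2:9,r3:Mul1
cycle 6: issue MUL r1<-Mul2 // r0:Add2,r1:Mul2,r2:9,r3:Mul1
cycle 7: CDB Add2=2; issue SUB r2<-Add2 // r0:2,r1:Mul2,r2:Add2,r3:Mul1
cycle 8: - // r0:2,r1:Mul2,r2:Add2,r3:Mul1
cycle 9: - // r0:2,r1:Mul2,r2:Add2,r3:Mul1
cycle 10: CDB Add3=4 // r0:2,r1:Mul2,r2:Add2,r3:Mul1
cycle 11: - // r0:2,r1:Mul2,r2:Add2,r3:Mul1
cycle 12: - // r0:2,r1:Mul2,r2:Add2,r3:Mul1
cycle 13: CDB Add1=6 // r0:2,r1:Mul2,r2:Add2,r3:Mul1
cycle 14: CDB Mul1=36 // r0:2,r1:Mul2,r2:Add2,r3:36

STATUS = TAG Add2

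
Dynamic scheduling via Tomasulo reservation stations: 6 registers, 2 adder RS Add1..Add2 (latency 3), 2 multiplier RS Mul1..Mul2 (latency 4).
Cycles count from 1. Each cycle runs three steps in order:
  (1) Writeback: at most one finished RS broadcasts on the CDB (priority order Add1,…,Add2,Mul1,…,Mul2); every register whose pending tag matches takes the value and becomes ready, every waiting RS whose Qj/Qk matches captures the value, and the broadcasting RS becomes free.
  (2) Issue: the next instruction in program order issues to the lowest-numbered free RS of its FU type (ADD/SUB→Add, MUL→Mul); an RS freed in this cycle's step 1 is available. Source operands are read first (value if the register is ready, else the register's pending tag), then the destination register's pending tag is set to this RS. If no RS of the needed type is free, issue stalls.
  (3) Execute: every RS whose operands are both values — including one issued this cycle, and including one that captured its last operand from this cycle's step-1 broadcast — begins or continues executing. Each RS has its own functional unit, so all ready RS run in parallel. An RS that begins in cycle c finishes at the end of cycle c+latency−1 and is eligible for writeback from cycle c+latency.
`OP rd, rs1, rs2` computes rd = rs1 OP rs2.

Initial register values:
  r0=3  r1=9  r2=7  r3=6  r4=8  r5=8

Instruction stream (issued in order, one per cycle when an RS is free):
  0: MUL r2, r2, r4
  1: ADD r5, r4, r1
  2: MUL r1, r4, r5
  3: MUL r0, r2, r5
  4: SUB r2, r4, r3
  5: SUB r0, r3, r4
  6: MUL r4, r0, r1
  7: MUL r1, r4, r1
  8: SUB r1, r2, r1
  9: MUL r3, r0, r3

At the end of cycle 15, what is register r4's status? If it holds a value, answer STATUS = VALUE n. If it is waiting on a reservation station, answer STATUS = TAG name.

cycle 1: issue MUL r2<-Mul1 // r0:3,r1:9,r2:Mul1,r3:6,r4:8,r5:8
cycle 2: issue ADD r5<-Add1 // r0:3,r1:9,r2:Mul1,r3:6,r4:8,r5:Add1
cycle 3: issue MUL r1<-Mul2 // r0:3,r1:Mul2,r2:Mul1,r3:6,r4:8,r5:Add1
cycle 4: stall // r0:3,r1:Mul2,r2:Mul1,r3:6,r4:8,r5:Add1
cycle 5: CDB Add1=17; stall // r0:3,r1:Mul2,r2:Mul1,r3:6,r4:8,r5:17
cycle 6: CDB Mul1=56; issue MUL r0<-Mul1 // r0:Mul1,r1:Mul2,r2:56,r3:6,r4:8,r5:17
cycle 7: issue SUB r2<-Add1 // r0:Mul1,r1:Mul2,r2:Add1,r3:6,r4:8,r5:17
cycle 8: issue SUB r0<-Add2 // r0:Add2,r1:Mul2,r2:Add1,r3:6,r4:8,r5:17
cycle 9: CDB Mul2=136; issue MUL r4<-Mul2 // r0:Add2,r1:136,r2:Add1,r3:6,r4:Mul2,r5:17
cycle 10: CDB Add1=2; stall // r0:Add2,r1:136,r2:2,r3:6,r4:Mul2,r5:17
cycle 11: CDB Add2=-2; stall // r0:-2,r1:136,r2:2,r3:6,r4:Mul2,r5:17
cycle 12: CDB Mul1=952; issue MUL r1<-Mul1 // r0:-2,r1:Mul1,r2:2,r3:6,r4:Mul2,r5:17
cycle 13: issue SUB r1<-Add1 // r0:-2,r1:Add1,r2:2,r3:6,r4:Mul2,r5:17
cycle 14: stall // r0:-2,r1:Add1,r2:2,r3:6,r4:Mul2,r5:17
cycle 15: CDB Mul2=-272; issue MUL r3<-Mul2 // r0:-2,r1:Add1,r2:2,r3:Mul2,r4:-272,r5:17

STATUS = VALUE -272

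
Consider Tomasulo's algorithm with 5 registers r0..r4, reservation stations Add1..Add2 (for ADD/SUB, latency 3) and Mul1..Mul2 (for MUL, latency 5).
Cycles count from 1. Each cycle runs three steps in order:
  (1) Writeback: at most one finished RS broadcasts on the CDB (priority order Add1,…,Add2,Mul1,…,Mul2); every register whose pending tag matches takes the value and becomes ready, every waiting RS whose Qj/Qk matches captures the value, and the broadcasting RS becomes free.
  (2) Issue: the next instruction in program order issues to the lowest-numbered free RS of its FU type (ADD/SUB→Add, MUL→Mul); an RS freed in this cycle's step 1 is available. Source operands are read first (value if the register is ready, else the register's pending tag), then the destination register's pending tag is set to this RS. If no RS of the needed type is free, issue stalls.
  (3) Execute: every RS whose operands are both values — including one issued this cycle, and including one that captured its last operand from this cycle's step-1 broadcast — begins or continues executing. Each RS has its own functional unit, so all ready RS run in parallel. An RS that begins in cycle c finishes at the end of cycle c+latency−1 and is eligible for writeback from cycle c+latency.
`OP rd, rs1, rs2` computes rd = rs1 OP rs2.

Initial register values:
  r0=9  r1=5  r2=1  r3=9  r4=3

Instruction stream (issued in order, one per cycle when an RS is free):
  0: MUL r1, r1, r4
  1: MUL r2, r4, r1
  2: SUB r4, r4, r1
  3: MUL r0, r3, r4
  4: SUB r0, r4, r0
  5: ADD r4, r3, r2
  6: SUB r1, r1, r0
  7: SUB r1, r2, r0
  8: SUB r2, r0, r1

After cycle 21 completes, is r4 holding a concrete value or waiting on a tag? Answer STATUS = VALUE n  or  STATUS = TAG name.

  c1: issue MUL r1<-Mul1  regs: r0:9,r1:Mul1,r2:1,r3:9,r4:3
  c2: issue MUL r2<-Mul2  regs: r0:9,r1:Mul1,r2:Mul2,r3:9,r4:3
  c3: issue SUB r4<-Add1  regs: r0:9,r1:Mul1,r2:Mul2,r3:9,r4:Add1
  c4: stall  regs: r0:9,r1:Mul1,r2:Mul2,r3:9,r4:Add1
  c5: stall  regs: r0:9,r1:Mul1,r2:Mul2,r3:9,r4:Add1
  c6: CDB Mul1=15; issue MUL r0<-Mul1  regs: r0:Mul1,r1:15,r2:Mul2,r3:9,r4:Add1
  c7: issue SUB r0<-Add2  regs: r0:Add2,r1:15,r2:Mul2,r3:9,r4:Add1
  c8: stall  regs: r0:Add2,r1:15,r2:Mul2,r3:9,r4:Add1
  c9: CDB Add1=-12; issue ADD r4<-Add1  regs: r0:Add2,r1:15,r2:Mul2,r3:9,r4:Add1
  c10: stall  regs: r0:Add2,r1:15,r2:Mul2,r3:9,r4:Add1
  c11: CDB Mul2=45; stall  regs: r0:Add2,r1:15,r2:45,r3:9,r4:Add1
  c12: stall  regs: r0:Add2,r1:15,r2:45,r3:9,r4:Add1
  c13: stall  regs: r0:Add2,r1:15,r2:45,r3:9,r4:Add1
  c14: CDB Add1=54; issue SUB r1<-Add1  regs: r0:Add2,r1:Add1,r2:45,r3:9,r4:54
  c15: CDB Mul1=-108; stall  regs: r0:Add2,r1:Add1,r2:45,r3:9,r4:54
  c16: stall  regs: r0:Add2,r1:Add1,r2:45,r3:9,r4:54
  c17: stall  regs: r0:Add2,r1:Add1,r2:45,r3:9,r4:54
  c18: CDB Add2=96; issue SUB r1<-Add2  regs: r0:96,r1:Add2,r2:45,r3:9,r4:54
  c19: stall  regs: r0:96,r1:Add2,r2:45,r3:9,r4:54
  c20: stall  regs: r0:96,r1:Add2,r2:45,r3:9,r4:54
  c21: CDB Add1=-81; issue SUB r2<-Add1  regs: r0:96,r1:Add2,r2:Add1,r3:9,r4:54

STATUS = VALUE 54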